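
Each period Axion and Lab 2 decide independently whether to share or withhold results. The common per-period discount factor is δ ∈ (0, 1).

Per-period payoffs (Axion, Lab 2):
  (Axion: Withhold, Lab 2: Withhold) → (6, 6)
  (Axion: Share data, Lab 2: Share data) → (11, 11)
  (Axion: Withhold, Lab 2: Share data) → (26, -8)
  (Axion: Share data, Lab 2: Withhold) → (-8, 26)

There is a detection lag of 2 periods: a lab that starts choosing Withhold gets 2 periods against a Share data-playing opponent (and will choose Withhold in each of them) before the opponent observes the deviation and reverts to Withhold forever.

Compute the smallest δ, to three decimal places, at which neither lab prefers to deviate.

The best deviation is to choose Withhold for all 2 undetected periods, earning 26 each, then 6 forever once detected.
Deviation value: 26(1−δ^2)/(1−δ) + 6δ^2/(1−δ); cooperation value: 11/(1−δ).
IC: 11 ≥ 26(1−δ^2) + 6δ^2 = 26 − 20δ^2.
So δ^2 ≥ 15/20 = 3/4, giving δ ≥ (3/4)^(1/2) ≈ 0.866.

0.866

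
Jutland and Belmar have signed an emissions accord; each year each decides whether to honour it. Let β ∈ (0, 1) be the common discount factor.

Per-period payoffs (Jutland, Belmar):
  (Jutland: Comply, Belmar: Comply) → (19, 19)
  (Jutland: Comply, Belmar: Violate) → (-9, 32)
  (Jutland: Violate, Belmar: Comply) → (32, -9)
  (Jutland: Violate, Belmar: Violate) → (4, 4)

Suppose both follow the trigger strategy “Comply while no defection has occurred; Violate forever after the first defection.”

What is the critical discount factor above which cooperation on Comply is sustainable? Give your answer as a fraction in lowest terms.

19/(1−β) ≥ 32 + 4β/(1−β)
19 ≥ 32 − 28β
β ≥ 13/28.

13/28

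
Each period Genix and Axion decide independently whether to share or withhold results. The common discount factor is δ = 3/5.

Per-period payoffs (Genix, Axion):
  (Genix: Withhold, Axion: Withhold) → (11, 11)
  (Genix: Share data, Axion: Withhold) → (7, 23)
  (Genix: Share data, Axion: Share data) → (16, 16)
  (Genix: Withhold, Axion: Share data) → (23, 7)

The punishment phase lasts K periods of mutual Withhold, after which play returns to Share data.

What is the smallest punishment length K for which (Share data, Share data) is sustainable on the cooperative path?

6

Need Σ_{k=1}^{K} δ^k ≥ (23−16)/(16−11) = 1.4000 at δ = 3/5.
At K = 5 the sum is 1.3834 < 1.4000; at K = 6 it is 1.4300 ≥ 1.4000.
So the minimum punishment length is K = 6.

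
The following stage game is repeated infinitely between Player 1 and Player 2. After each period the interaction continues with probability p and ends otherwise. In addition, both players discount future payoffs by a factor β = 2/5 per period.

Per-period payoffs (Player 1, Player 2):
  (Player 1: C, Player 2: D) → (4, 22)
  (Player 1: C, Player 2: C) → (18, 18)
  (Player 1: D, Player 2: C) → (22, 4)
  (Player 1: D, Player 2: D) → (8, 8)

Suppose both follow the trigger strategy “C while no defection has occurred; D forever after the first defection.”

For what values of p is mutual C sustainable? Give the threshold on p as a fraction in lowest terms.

With continuation probability p and discount β, the effective per-period discount factor is βp.
Grim-trigger IC: βp ≥ (22−18)/(22−8) = 2/7.
So p ≥ (2/7)/(2/5) = 5/7.

5/7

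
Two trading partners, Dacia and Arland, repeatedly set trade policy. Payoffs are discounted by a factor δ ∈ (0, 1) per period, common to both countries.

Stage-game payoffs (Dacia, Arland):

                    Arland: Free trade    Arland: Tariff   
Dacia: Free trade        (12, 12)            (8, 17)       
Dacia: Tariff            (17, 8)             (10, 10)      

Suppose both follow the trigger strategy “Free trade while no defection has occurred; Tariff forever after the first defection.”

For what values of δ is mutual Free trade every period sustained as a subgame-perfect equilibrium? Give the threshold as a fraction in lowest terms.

5/7

12/(1−δ) ≥ 17 + 10δ/(1−δ)
12 ≥ 17 − 7δ
δ ≥ 5/7.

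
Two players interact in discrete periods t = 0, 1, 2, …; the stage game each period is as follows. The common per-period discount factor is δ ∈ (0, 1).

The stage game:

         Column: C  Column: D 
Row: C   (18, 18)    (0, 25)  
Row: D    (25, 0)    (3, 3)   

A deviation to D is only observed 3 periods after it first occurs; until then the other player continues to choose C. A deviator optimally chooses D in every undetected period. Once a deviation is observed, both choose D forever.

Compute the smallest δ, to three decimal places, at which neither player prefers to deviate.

0.683

Deviating for the 3 undetected periods gains 25−18 = 7 per period over cooperation, then loses 18−3 = 15 per period forever once punishment starts.
Gain: 7(1 + δ + … + δ^2); loss: 15·δ^3/(1−δ).
No profitable deviation ⇔ 7(1−δ^3) ≤ 15·δ^3, i.e. δ^3 ≥ 7/(7+15) = 7/22.
Hence δ ≥ (7/22)^(1/3) ≈ 0.683.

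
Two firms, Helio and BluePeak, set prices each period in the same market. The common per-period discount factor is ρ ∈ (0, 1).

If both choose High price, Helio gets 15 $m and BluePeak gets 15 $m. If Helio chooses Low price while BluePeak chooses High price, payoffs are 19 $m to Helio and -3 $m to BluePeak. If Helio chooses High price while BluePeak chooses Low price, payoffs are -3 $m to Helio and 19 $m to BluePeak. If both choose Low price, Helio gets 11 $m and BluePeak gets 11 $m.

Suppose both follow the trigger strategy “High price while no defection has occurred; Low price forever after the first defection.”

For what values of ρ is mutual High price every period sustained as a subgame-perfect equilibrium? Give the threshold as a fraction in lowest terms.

1/2

Cooperation forever yields 15 each period: 15/(1−ρ).
Deviating yields 19 once, then 11 forever: 19 + 11ρ/(1−ρ).
No profitable deviation requires 15/(1−ρ) ≥ 19 + 11ρ/(1−ρ).
Multiplying by (1−ρ): 15 ≥ 19(1−ρ) + 11ρ = 19 − 8ρ.
So 8ρ ≥ 4, i.e. ρ ≥ 4/8 = 1/2.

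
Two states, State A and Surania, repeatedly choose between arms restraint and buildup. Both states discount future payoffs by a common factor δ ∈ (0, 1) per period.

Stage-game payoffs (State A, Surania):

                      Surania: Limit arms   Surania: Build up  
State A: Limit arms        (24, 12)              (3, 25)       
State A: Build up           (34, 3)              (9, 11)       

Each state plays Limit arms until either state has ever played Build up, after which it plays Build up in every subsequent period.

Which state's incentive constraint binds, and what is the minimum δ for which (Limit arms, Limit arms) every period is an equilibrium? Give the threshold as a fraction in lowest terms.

State A: cooperation gives 24 each period; deviation gives 34 once then 9 forever.
  24/(1−δ) ≥ 34 + 9δ/(1−δ) ⇒ δ ≥ 10/25 = 2/5.
Surania: cooperation gives 12 each period; deviation gives 25 once then 11 forever.
  δ ≥ 13/14.
Both must hold, so the binding constraint is Surania's: δ ≥ 13/14.

Surania; δ ≥ 13/14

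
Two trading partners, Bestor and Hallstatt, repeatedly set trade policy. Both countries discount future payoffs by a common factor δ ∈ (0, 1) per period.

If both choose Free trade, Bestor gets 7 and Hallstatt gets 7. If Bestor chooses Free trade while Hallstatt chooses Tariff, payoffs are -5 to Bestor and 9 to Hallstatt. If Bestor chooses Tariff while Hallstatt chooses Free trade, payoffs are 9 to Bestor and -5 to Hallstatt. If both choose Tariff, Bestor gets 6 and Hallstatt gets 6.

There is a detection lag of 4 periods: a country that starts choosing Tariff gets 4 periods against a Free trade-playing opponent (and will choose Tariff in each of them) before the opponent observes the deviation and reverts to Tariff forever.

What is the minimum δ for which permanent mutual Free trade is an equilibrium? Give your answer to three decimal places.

0.904

The best deviation is to choose Tariff for all 4 undetected periods, earning 9 each, then 6 forever once detected.
Deviation value: 9(1−δ^4)/(1−δ) + 6δ^4/(1−δ); cooperation value: 7/(1−δ).
IC: 7 ≥ 9(1−δ^4) + 6δ^4 = 9 − 3δ^4.
So δ^4 ≥ 2/3, giving δ ≥ (2/3)^(1/4) ≈ 0.904.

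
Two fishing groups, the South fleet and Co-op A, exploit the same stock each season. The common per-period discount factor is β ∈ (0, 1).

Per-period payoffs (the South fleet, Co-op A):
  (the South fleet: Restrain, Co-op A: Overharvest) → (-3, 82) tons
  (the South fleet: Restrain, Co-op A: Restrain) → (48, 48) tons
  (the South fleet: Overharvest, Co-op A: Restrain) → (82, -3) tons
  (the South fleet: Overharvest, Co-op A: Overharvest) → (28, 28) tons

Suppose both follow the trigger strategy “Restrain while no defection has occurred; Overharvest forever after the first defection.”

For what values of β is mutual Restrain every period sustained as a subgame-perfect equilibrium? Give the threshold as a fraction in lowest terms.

17/27

Under grim trigger the critical discount factor is (T−C)/(T−P) with T = 82, C = 48, P = 28.
β* = (82−48)/(82−28) = 34/54 = 17/27.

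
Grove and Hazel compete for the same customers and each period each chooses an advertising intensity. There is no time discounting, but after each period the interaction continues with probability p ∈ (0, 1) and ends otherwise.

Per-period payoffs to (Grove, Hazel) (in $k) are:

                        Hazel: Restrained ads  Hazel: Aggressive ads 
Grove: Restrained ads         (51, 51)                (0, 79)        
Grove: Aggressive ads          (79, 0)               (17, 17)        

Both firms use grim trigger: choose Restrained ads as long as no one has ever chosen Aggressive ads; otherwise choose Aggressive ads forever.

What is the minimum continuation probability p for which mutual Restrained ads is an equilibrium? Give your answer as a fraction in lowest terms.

14/31

Expected cooperation value is 51 + p·51 + p²·51 + … = 51/(1−p); deviation gives 79 + p·17/(1−p).
51 ≥ 79(1−p) + 17p ⇒ 62p ≥ 28 ⇒ p ≥ 28/62 = 14/31.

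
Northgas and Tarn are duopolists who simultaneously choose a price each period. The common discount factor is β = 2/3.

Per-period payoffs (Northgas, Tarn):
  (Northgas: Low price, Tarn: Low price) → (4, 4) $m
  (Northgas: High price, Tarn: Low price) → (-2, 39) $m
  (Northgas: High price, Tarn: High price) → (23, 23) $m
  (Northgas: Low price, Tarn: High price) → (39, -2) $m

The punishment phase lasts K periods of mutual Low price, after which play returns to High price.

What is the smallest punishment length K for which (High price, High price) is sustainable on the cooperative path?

2

IC: β(1−β^K)/(1−β) ≥ (39−23)/(23−4) = 16/19.
With β = 2/3: need 1 − β^K ≥ 16/19·(1−2/3)/(2/3), i.e. β^K ≤ 0.5789.
Since (2/3)^1 = 0.6667 and (2/3)^2 = 0.4444, the smallest such K is 2.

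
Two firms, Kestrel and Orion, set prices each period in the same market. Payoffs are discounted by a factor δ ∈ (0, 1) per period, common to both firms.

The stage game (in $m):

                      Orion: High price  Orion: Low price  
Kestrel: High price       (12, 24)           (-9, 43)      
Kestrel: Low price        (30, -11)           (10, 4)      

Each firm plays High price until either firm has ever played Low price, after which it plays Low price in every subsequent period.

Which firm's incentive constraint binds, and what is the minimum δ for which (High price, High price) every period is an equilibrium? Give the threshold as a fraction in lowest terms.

For Kestrel: deviation gain 30−12 = 18, per-period punishment loss 12−10 = 2. IC gives δ ≥ 18/20 = 9/10.
For Orion: gain 19, loss 20 per period, so δ ≥ 19/39.
The tighter constraint is Kestrel's, so cooperation needs δ ≥ 9/10.

Kestrel; δ ≥ 9/10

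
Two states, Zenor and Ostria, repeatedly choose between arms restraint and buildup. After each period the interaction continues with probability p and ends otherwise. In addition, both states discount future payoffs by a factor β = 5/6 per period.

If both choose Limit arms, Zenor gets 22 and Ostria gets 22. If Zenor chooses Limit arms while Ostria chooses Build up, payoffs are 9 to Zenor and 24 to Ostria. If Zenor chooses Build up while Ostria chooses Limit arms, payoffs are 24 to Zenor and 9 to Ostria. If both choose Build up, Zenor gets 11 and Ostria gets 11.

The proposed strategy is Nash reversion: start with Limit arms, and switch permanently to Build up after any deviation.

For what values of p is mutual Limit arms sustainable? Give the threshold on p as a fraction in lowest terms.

With continuation probability p and discount β, the effective per-period discount factor is βp.
Grim-trigger IC: βp ≥ (24−22)/(24−11) = 2/13.
So p ≥ (2/13)/(5/6) = 12/65.

12/65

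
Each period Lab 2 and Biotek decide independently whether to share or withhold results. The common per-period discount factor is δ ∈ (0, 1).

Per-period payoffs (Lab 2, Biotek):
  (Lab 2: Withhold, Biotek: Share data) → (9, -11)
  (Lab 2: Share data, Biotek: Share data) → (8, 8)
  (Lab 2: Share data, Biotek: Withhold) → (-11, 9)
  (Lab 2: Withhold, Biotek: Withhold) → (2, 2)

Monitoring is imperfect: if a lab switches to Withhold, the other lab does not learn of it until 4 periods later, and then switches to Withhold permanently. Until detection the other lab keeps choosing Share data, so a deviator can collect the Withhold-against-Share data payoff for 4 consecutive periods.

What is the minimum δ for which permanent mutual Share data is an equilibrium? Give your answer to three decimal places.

0.615

Deviating for the 4 undetected periods gains 9−8 = 1 per period over cooperation, then loses 8−2 = 6 per period forever once punishment starts.
Gain: 1(1 + δ + … + δ^3); loss: 6·δ^4/(1−δ).
No profitable deviation ⇔ 1(1−δ^4) ≤ 6·δ^4, i.e. δ^4 ≥ 1/(1+6) = 1/7.
Hence δ ≥ (1/7)^(1/4) ≈ 0.615.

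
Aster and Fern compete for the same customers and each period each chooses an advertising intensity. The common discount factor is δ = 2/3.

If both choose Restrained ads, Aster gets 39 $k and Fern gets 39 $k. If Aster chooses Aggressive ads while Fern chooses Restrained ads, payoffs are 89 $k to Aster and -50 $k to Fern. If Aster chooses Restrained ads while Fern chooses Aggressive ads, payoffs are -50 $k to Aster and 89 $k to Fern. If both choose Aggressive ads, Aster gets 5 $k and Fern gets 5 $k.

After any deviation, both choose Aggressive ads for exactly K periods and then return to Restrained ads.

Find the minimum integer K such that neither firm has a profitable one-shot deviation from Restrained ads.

4

Need Σ_{k=1}^{K} δ^k ≥ (89−39)/(39−5) = 1.4706 at δ = 2/3.
At K = 3 the sum is 1.4074 < 1.4706; at K = 4 it is 1.6049 ≥ 1.4706.
So the minimum punishment length is K = 4.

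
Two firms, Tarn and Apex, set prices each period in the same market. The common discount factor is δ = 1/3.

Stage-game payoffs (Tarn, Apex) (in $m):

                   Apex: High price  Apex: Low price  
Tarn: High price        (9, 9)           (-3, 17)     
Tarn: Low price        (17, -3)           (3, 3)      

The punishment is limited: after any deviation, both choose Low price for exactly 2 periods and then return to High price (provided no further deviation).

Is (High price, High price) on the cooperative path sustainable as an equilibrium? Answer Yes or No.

Comparing payoff streams over the 3 periods until play realigns: cooperate → 9(1+δ+…+δ^2); deviate → 17 + 3(δ+…+δ^2).
Cooperation is sustained iff (9−3)(δ+…+δ^2) ≥ 17−9.
δ+…+δ^2 = 1/3·(1−(1/3)^2)/(1−1/3) = 0.4444, and (17−9)/(9−3) = 1.3333.
0.4444 < 1.3333, so cooperation is not sustainable.

No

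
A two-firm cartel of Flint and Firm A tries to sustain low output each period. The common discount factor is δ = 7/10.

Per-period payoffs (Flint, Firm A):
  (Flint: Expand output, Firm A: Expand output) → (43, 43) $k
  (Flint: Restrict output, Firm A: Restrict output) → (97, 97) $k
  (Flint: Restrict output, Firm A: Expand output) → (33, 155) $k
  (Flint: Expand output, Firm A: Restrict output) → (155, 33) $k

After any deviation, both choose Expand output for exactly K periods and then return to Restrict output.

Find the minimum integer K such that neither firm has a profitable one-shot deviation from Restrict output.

Need Σ_{k=1}^{K} δ^k ≥ (155−97)/(97−43) = 1.0741 at δ = 7/10.
At K = 1 the sum is 0.7000 < 1.0741; at K = 2 it is 1.1900 ≥ 1.0741.
So the minimum punishment length is K = 2.

2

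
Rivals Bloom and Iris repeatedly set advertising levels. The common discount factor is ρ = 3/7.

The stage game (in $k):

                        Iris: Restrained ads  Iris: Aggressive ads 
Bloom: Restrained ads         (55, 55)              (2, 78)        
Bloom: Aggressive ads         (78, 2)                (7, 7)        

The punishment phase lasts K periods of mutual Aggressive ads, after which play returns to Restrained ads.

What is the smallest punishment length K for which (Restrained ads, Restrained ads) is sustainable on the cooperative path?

No profitable deviation requires (55−7)(ρ+…+ρ^K) ≥ 78−55, i.e. ρ+…+ρ^K ≥ 23/48 ≈ 0.4792.
With ρ = 3/7, the partial sums are K=1: 0.4286, K=2: 0.6122.
K = 2 is the first length at which the sum reaches 0.4792.

2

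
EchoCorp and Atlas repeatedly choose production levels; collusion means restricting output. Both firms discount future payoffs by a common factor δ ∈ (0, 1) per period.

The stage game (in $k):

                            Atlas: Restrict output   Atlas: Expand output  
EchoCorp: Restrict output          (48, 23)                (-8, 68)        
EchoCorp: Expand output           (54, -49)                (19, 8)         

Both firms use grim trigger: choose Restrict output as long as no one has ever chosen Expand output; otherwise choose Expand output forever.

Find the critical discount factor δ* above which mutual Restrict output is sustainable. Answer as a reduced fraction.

For EchoCorp: deviation gain 54−48 = 6, per-period punishment loss 48−19 = 29. IC gives δ ≥ 6/35.
For Atlas: gain 45, loss 15 per period, so δ ≥ 45/60 = 3/4.
The tighter constraint is Atlas's, so cooperation needs δ ≥ 3/4.

3/4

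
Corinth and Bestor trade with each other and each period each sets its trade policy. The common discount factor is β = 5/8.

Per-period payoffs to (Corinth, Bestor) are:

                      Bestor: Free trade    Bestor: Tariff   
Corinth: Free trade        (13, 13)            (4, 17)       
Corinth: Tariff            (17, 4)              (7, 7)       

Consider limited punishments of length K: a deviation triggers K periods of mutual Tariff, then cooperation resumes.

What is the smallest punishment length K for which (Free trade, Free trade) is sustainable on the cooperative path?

2

Need Σ_{k=1}^{K} β^k ≥ (17−13)/(13−7) = 0.6667 at β = 5/8.
At K = 1 the sum is 0.6250 < 0.6667; at K = 2 it is 1.0156 ≥ 0.6667.
So the minimum punishment length is K = 2.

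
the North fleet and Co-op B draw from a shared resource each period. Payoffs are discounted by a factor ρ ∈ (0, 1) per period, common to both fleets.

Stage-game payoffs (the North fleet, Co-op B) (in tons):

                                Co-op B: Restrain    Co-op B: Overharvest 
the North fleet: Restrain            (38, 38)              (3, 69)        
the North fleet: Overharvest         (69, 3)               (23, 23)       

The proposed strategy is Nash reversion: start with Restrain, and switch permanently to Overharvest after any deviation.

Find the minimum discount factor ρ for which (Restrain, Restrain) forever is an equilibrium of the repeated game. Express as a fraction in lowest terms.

Cooperation forever yields 38 each period: 38/(1−ρ).
Deviating yields 69 once, then 23 forever: 69 + 23ρ/(1−ρ).
No profitable deviation requires 38/(1−ρ) ≥ 69 + 23ρ/(1−ρ).
Multiplying by (1−ρ): 38 ≥ 69(1−ρ) + 23ρ = 69 − 46ρ.
So 46ρ ≥ 31, i.e. ρ ≥ 31/46.

31/46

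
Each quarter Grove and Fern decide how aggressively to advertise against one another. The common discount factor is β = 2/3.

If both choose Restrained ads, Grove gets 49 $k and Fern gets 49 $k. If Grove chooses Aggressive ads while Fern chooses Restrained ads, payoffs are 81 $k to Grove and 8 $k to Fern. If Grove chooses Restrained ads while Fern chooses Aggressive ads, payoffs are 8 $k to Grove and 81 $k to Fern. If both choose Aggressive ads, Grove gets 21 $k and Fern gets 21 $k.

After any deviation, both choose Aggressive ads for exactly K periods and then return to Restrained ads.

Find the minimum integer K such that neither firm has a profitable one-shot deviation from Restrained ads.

No profitable deviation requires (49−21)(β+…+β^K) ≥ 81−49, i.e. β+…+β^K ≥ 8/7 ≈ 1.1429.
With β = 2/3, the partial sums are K=1: 0.6667, K=2: 1.1111, K=3: 1.4074.
K = 3 is the first length at which the sum reaches 1.1429.

3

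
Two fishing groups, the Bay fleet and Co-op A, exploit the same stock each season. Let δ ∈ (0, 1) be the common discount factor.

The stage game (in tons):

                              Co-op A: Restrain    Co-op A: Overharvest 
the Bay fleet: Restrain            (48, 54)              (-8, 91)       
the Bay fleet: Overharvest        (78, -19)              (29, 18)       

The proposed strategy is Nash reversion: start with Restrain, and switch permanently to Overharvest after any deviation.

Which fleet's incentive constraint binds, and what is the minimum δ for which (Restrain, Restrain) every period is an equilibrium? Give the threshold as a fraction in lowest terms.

For the Bay fleet: deviation gain 78−48 = 30, per-period punishment loss 48−29 = 19. IC gives δ ≥ 30/49.
For Co-op A: gain 37, loss 36 per period, so δ ≥ 37/73.
The tighter constraint is the Bay fleet's, so cooperation needs δ ≥ 30/49.

the Bay fleet; δ ≥ 30/49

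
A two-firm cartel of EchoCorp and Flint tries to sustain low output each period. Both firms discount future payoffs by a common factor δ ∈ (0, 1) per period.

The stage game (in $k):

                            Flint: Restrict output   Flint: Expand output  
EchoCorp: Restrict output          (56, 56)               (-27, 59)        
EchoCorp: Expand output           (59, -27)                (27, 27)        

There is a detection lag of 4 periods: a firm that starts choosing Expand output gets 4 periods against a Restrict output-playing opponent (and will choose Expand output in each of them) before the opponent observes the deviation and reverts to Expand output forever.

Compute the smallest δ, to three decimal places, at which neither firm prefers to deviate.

The best deviation is to choose Expand output for all 4 undetected periods, earning 59 each, then 27 forever once detected.
Deviation value: 59(1−δ^4)/(1−δ) + 27δ^4/(1−δ); cooperation value: 56/(1−δ).
IC: 56 ≥ 59(1−δ^4) + 27δ^4 = 59 − 32δ^4.
So δ^4 ≥ 3/32, giving δ ≥ (3/32)^(1/4) ≈ 0.553.

0.553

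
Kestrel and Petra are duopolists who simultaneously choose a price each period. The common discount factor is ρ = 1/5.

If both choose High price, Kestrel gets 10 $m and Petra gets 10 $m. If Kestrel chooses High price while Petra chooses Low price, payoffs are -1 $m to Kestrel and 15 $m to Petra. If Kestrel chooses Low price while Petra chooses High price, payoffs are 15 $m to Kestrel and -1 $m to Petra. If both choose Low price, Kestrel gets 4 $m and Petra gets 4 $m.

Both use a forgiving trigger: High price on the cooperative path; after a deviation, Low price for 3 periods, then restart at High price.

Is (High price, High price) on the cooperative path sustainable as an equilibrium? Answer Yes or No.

No

IC: ρ+…+ρ^3 ≥ (15−10)/(10−4) = 5/6.
At ρ = 1/5: partial sum = 0.2480 < 0.8333. Cooperation not sustainable.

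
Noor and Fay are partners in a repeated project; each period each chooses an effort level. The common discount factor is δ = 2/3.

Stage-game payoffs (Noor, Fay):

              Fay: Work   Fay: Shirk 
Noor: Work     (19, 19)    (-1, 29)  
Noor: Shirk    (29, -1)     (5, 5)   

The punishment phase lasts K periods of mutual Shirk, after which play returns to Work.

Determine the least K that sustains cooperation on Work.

2

No profitable deviation requires (19−5)(δ+…+δ^K) ≥ 29−19, i.e. δ+…+δ^K ≥ 5/7 ≈ 0.7143.
With δ = 2/3, the partial sums are K=1: 0.6667, K=2: 1.1111.
K = 2 is the first length at which the sum reaches 0.7143.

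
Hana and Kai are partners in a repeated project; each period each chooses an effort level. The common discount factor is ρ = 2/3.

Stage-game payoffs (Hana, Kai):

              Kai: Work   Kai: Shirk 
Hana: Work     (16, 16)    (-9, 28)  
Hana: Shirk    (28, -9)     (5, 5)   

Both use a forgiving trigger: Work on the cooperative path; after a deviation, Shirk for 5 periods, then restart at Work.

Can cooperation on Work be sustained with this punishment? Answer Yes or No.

IC: ρ+…+ρ^5 ≥ (28−16)/(16−5) = 12/11.
At ρ = 2/3: partial sum = 1.7366 ≥ 1.0909. Cooperation sustainable.

Yes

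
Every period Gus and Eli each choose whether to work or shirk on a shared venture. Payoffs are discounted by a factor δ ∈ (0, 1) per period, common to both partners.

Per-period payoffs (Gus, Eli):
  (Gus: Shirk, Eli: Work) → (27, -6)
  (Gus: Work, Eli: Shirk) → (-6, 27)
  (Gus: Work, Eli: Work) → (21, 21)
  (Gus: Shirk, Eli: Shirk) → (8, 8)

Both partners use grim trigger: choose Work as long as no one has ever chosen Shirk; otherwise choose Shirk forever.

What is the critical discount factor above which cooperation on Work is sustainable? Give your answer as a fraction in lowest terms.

Cooperation forever yields 21 each period: 21/(1−δ).
Deviating yields 27 once, then 8 forever: 27 + 8δ/(1−δ).
No profitable deviation requires 21/(1−δ) ≥ 27 + 8δ/(1−δ).
Multiplying by (1−δ): 21 ≥ 27(1−δ) + 8δ = 27 − 19δ.
So 19δ ≥ 6, i.e. δ ≥ 6/19.

6/19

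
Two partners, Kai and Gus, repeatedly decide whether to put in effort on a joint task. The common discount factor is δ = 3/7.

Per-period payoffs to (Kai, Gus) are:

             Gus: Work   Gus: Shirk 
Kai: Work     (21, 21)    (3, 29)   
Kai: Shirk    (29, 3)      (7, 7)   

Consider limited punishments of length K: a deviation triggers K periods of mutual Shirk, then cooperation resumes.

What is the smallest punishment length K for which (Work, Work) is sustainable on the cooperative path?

2

IC: δ(1−δ^K)/(1−δ) ≥ (29−21)/(21−7) = 4/7.
With δ = 3/7: need 1 − δ^K ≥ 4/7·(1−3/7)/(3/7), i.e. δ^K ≤ 0.2381.
Since (3/7)^1 = 0.4286 and (3/7)^2 = 0.1837, the smallest such K is 2.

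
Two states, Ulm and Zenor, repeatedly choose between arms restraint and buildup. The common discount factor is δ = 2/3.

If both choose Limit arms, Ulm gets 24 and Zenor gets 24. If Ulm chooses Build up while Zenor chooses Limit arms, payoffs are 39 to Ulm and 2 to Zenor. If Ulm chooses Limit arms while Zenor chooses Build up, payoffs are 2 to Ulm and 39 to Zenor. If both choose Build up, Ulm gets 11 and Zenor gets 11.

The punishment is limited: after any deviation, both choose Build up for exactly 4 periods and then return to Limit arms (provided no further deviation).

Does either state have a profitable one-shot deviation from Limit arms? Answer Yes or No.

A one-shot deviation gives 39 now, then 11 for 4 periods, then back to 24.
Gain from deviating: (39−24) today; loss: (24−11) in each of the next 4 periods.
No-deviation condition: (24−11)(δ+…+δ^4) ≥ 39−24, i.e. δ+…+δ^4 ≥ 15/13.
At δ = 2/3: δ+…+δ^4 = 1.6049 ≥ 1.1538.
So cooperation is sustainable.

No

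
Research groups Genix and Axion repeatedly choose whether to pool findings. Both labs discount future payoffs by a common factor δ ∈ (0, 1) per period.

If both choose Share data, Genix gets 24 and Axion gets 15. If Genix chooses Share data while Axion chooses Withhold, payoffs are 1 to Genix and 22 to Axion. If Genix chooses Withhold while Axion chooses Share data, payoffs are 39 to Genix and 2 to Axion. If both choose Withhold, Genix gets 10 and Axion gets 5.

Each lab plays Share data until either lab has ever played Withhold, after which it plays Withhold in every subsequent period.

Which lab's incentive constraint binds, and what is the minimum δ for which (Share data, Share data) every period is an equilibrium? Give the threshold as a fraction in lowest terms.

Genix's threshold: (39−24)/(39−10) = 15/29.
Axion's threshold: (22−15)/(22−5) = 7/17.
15/29 > 7/17, so Genix binds and δ* = 15/29.

Genix; δ ≥ 15/29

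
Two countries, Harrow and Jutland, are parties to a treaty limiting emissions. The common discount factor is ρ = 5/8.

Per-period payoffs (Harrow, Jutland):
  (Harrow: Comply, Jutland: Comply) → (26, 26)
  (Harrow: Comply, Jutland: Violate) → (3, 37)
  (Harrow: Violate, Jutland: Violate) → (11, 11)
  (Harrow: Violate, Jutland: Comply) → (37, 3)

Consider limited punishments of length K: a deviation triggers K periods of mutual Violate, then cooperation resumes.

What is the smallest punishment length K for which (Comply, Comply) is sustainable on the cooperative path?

No profitable deviation requires (26−11)(ρ+…+ρ^K) ≥ 37−26, i.e. ρ+…+ρ^K ≥ 11/15 ≈ 0.7333.
With ρ = 5/8, the partial sums are K=1: 0.6250, K=2: 1.0156.
K = 2 is the first length at which the sum reaches 0.7333.

2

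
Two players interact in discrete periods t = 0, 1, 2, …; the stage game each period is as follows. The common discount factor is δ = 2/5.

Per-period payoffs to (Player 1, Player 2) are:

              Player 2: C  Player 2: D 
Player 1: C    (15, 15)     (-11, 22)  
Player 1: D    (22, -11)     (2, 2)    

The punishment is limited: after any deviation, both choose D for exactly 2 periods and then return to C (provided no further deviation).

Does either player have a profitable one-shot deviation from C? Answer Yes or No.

Comparing payoff streams over the 3 periods until play realigns: cooperate → 15(1+δ+…+δ^2); deviate → 22 + 2(δ+…+δ^2).
Cooperation is sustained iff (15−2)(δ+…+δ^2) ≥ 22−15.
δ+…+δ^2 = 2/5·(1−(2/5)^2)/(1−2/5) = 0.5600, and (22−15)/(15−2) = 0.5385.
0.5600 ≥ 0.5385, so cooperation is sustainable.

No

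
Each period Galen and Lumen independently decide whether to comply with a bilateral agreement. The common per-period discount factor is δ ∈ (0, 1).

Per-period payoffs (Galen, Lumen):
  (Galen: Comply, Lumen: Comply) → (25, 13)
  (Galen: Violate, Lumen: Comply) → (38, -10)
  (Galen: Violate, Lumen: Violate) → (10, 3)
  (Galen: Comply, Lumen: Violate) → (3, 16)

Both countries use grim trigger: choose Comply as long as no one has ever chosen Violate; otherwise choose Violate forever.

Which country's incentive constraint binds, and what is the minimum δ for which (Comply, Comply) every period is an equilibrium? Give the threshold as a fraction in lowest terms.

Galen's threshold: (38−25)/(38−10) = 13/28.
Lumen's threshold: (16−13)/(16−3) = 3/13.
13/28 > 3/13, so Galen binds and δ* = 13/28.

Galen; δ ≥ 13/28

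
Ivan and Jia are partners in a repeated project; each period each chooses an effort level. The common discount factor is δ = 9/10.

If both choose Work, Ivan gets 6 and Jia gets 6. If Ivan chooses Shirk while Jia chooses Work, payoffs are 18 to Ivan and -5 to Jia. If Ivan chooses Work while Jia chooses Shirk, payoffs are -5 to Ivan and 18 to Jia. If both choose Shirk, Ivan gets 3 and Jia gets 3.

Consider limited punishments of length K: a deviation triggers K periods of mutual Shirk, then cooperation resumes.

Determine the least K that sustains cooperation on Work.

No profitable deviation requires (6−3)(δ+…+δ^K) ≥ 18−6, i.e. δ+…+δ^K ≥ 4 ≈ 4.0000.
With δ = 9/10, the partial sums are K=1: 0.9000, K=2: 1.7100, K=3: 2.4390, K=4: 3.0951, K=5: 3.6856, K=6: 4.2170.
K = 6 is the first length at which the sum reaches 4.0000.

6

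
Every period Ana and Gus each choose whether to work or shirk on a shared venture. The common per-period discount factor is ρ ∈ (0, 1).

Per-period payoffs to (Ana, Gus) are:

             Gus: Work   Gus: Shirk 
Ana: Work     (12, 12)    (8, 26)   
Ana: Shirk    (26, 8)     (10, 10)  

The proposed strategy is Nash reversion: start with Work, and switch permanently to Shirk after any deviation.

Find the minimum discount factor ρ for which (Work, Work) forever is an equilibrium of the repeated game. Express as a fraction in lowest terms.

Under grim trigger the critical discount factor is (T−C)/(T−P) with T = 26, C = 12, P = 10.
ρ* = (26−12)/(26−10) = 14/16 = 7/8.

7/8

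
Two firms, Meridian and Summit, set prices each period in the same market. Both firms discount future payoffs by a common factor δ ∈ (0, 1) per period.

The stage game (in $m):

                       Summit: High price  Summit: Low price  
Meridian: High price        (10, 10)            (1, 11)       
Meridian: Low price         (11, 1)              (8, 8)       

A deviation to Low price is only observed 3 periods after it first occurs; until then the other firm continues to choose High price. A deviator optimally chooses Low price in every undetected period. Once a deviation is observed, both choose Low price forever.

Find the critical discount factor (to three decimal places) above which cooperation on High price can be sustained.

A deviator earns 11 for 3 periods, then 8 forever; cooperating earns 10 forever. Multiplying the IC by (1−δ):
10 ≥ 11(1−δ^3) + 8δ^3, so 3·δ^3 ≥ 1 and δ^3 ≥ 1/3.
δ ≥ (1/3)^(1/3) ≈ 0.693.

0.693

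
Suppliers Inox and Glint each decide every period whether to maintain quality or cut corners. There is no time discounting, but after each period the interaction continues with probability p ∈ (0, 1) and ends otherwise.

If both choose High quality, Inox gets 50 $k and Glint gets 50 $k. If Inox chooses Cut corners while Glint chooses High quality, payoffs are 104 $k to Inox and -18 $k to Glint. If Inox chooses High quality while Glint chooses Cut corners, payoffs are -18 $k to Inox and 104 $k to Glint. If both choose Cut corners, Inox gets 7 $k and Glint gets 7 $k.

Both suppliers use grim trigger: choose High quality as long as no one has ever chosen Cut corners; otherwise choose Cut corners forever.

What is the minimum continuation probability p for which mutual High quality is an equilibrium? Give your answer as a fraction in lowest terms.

Expected cooperation value is 50 + p·50 + p²·50 + … = 50/(1−p); deviation gives 104 + p·7/(1−p).
50 ≥ 104(1−p) + 7p ⇒ 97p ≥ 54 ⇒ p ≥ 54/97.

54/97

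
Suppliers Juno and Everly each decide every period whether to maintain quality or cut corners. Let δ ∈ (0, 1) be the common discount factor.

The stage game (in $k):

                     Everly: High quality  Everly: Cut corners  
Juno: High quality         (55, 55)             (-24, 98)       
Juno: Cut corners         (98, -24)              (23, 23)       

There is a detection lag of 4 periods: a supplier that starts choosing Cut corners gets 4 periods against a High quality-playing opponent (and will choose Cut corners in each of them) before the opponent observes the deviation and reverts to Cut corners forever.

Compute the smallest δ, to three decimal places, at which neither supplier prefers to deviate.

Deviating for the 4 undetected periods gains 98−55 = 43 per period over cooperation, then loses 55−23 = 32 per period forever once punishment starts.
Gain: 43(1 + δ + … + δ^3); loss: 32·δ^4/(1−δ).
No profitable deviation ⇔ 43(1−δ^4) ≤ 32·δ^4, i.e. δ^4 ≥ 43/(43+32) = 43/75.
Hence δ ≥ (43/75)^(1/4) ≈ 0.870.

0.870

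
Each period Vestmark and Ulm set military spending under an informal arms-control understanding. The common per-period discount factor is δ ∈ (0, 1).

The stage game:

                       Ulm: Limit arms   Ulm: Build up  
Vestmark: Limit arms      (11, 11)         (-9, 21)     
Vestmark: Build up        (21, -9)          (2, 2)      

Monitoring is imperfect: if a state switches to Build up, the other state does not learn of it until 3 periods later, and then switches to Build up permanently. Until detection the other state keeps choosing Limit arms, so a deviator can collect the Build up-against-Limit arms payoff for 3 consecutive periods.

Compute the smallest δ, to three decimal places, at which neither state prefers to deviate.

Deviating for the 3 undetected periods gains 21−11 = 10 per period over cooperation, then loses 11−2 = 9 per period forever once punishment starts.
Gain: 10(1 + δ + … + δ^2); loss: 9·δ^3/(1−δ).
No profitable deviation ⇔ 10(1−δ^3) ≤ 9·δ^3, i.e. δ^3 ≥ 10/(10+9) = 10/19.
Hence δ ≥ (10/19)^(1/3) ≈ 0.807.

0.807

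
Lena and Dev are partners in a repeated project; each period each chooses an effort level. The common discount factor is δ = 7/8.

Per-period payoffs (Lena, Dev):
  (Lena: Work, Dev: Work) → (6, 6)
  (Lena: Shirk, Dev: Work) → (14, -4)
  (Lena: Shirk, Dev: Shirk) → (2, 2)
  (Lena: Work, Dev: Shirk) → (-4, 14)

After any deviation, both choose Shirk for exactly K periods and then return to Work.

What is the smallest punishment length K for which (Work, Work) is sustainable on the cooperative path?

3

Need Σ_{k=1}^{K} δ^k ≥ (14−6)/(6−2) = 2.0000 at δ = 7/8.
At K = 2 the sum is 1.6406 < 2.0000; at K = 3 it is 2.3105 ≥ 2.0000.
So the minimum punishment length is K = 3.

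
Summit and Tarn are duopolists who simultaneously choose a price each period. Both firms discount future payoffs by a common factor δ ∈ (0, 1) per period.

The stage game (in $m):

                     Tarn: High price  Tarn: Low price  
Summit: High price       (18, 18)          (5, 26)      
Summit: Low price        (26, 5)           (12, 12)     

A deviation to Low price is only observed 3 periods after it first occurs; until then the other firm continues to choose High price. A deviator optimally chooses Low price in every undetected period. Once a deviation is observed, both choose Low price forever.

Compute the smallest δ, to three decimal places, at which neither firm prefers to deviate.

Deviating for the 3 undetected periods gains 26−18 = 8 per period over cooperation, then loses 18−12 = 6 per period forever once punishment starts.
Gain: 8(1 + δ + … + δ^2); loss: 6·δ^3/(1−δ).
No profitable deviation ⇔ 8(1−δ^3) ≤ 6·δ^3, i.e. δ^3 ≥ 8/(8+6) = 4/7.
Hence δ ≥ (4/7)^(1/3) ≈ 0.830.

0.830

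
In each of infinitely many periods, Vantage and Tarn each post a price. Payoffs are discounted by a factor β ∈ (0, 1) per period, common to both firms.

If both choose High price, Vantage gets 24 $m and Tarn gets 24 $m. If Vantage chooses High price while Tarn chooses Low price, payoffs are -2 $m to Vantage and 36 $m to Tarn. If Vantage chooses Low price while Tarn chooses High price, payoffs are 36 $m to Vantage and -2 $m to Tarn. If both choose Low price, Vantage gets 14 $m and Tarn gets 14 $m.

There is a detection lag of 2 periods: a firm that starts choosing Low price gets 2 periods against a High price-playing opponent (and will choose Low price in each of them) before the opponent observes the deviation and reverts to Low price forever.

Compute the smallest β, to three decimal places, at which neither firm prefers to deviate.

0.739

The best deviation is to choose Low price for all 2 undetected periods, earning 36 each, then 14 forever once detected.
Deviation value: 36(1−β^2)/(1−β) + 14β^2/(1−β); cooperation value: 24/(1−β).
IC: 24 ≥ 36(1−β^2) + 14β^2 = 36 − 22β^2.
So β^2 ≥ 12/22 = 6/11, giving β ≥ (6/11)^(1/2) ≈ 0.739.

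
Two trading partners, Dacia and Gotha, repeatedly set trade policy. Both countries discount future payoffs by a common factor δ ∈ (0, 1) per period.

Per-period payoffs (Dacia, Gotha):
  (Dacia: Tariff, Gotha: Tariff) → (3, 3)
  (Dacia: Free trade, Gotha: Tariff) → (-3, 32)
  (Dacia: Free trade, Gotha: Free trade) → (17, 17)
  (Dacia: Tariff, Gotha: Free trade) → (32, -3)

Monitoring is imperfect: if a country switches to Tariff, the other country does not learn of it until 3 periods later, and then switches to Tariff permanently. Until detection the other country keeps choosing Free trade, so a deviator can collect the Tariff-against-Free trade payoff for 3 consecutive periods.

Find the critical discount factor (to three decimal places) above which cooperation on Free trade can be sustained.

The best deviation is to choose Tariff for all 3 undetected periods, earning 32 each, then 3 forever once detected.
Deviation value: 32(1−δ^3)/(1−δ) + 3δ^3/(1−δ); cooperation value: 17/(1−δ).
IC: 17 ≥ 32(1−δ^3) + 3δ^3 = 32 − 29δ^3.
So δ^3 ≥ 15/29, giving δ ≥ (15/29)^(1/3) ≈ 0.803.

0.803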